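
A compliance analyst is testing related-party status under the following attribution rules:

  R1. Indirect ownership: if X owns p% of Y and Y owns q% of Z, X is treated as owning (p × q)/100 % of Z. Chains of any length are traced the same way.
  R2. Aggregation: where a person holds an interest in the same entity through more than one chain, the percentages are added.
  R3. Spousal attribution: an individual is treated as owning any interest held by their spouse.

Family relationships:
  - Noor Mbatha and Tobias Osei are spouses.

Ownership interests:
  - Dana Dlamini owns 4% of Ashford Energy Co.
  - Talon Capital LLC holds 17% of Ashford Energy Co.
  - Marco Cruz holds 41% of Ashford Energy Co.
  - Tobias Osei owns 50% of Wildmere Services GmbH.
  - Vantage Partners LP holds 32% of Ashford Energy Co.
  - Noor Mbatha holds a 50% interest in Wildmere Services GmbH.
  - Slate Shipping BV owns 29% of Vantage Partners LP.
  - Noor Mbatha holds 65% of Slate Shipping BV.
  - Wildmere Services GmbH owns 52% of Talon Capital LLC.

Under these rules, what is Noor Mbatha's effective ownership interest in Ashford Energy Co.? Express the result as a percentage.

14.872%

By spousal attribution (R3), Noor Mbatha is treated as also owning Tobias Osei's interest in Wildmere Services GmbH, giving 50% + 50% = 100%.
Chain via Wildmere Services GmbH → Talon Capital LLC (R1): 100% × 52% × 17% = 8.84% of Ashford Energy Co.
Chain via Slate Shipping BV → Vantage Partners LP (R1): 65% × 29% × 32% = 6.032% of Ashford Energy Co.
Aggregating (R2): 8.84% + 6.032% = 14.872%.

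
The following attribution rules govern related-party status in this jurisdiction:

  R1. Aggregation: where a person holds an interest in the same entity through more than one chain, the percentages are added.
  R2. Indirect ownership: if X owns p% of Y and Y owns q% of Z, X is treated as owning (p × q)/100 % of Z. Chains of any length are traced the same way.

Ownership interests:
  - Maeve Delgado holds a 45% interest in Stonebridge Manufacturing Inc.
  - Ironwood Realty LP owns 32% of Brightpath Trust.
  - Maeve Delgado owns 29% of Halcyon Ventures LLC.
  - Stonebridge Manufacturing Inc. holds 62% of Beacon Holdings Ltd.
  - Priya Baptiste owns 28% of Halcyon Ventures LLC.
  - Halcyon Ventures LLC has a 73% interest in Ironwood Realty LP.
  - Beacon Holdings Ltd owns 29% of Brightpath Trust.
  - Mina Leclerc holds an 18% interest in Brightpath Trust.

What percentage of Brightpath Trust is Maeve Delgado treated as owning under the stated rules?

14.8654%

Chain via Halcyon Ventures LLC → Ironwood Realty LP (R2): 29% × 73% × 32% = 6.7744% of Brightpath Trust.
Chain via Stonebridge Manufacturing Inc. → Beacon Holdings Ltd (R2): 45% × 62% × 29% = 8.091% of Brightpath Trust.
Aggregating (R1): 6.7744% + 8.091% = 14.8654%.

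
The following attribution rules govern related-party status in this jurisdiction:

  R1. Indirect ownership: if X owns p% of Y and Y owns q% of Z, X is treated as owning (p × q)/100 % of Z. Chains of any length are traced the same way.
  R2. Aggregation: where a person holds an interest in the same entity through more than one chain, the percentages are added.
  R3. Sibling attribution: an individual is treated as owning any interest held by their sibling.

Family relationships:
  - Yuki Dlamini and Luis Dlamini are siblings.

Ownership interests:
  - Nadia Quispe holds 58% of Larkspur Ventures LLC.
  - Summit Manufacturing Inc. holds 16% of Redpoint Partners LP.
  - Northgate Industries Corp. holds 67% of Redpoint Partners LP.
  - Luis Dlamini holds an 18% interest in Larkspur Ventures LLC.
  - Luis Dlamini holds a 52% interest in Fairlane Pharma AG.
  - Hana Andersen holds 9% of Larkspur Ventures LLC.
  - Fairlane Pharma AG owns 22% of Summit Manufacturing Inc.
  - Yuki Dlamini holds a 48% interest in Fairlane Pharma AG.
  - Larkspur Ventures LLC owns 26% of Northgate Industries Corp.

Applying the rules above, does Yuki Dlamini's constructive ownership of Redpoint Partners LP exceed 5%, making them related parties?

By sibling attribution (R3), Yuki Dlamini is treated as also owning Luis Dlamini's interest in Fairlane Pharma AG, giving 48% + 52% = 100%.
By sibling attribution (R3), Yuki Dlamini is treated as owning Luis Dlamini's 18% interest in Larkspur Ventures LLC.
Chain via Fairlane Pharma AG → Summit Manufacturing Inc. (R1): 100% × 22% × 16% = 3.52% of Redpoint Partners LP.
Chain via Larkspur Ventures LLC → Northgate Industries Corp. (R1): 18% × 26% × 67% = 3.1356% of Redpoint Partners LP.
Aggregating (R2): 3.52% + 3.1356% = 6.6556%.
6.6556% exceeds the 5% threshold, so Yuki is a related party to Redpoint Partners LP.

Yes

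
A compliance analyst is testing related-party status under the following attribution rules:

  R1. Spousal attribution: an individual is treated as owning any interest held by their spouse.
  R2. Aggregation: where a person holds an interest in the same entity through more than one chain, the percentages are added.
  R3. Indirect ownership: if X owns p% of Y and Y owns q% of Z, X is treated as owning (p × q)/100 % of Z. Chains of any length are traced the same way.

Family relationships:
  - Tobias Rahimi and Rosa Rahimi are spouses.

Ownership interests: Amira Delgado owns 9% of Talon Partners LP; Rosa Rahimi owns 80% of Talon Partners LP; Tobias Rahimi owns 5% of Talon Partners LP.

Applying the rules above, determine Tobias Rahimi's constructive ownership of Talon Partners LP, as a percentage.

85%

By spousal attribution (R1), Tobias Rahimi is treated as also owning Rosa Rahimi's interest in Talon Partners LP, giving 5% + 80% = 85%.
Direct interest in Talon Partners LP: 85%.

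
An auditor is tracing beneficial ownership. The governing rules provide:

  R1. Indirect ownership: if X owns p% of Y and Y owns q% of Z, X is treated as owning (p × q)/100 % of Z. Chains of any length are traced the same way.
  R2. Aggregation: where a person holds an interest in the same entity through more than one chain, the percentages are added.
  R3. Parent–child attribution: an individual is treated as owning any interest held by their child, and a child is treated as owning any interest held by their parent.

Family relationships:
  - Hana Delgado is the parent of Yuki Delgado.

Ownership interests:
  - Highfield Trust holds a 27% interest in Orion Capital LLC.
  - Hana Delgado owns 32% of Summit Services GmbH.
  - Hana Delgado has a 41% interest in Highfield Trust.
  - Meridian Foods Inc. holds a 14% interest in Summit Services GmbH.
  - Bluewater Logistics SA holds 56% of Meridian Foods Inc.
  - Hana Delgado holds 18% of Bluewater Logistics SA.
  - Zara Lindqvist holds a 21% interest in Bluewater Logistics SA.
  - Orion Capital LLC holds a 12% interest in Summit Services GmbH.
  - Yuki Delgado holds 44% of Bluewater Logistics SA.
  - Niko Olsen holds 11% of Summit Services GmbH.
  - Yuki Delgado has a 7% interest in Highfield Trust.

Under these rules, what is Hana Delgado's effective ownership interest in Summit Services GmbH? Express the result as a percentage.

By parent–child attribution (R3), Hana Delgado is treated as also owning Yuki Delgado's interest in Highfield Trust, giving 41% + 7% = 48%.
By parent–child attribution (R3), Hana Delgado is treated as also owning Yuki Delgado's interest in Bluewater Logistics SA, giving 18% + 44% = 62%.
Chain via Highfield Trust → Orion Capital LLC (R1): 48% × 27% × 12% = 1.5552% of Summit Services GmbH.
Chain via Bluewater Logistics SA → Meridian Foods Inc. (R1): 62% × 56% × 14% = 4.8608% of Summit Services GmbH.
Direct interest in Summit Services GmbH: 32%.
Aggregating (R2): 1.5552% + 4.8608% + 32% = 38.416%.

38.416%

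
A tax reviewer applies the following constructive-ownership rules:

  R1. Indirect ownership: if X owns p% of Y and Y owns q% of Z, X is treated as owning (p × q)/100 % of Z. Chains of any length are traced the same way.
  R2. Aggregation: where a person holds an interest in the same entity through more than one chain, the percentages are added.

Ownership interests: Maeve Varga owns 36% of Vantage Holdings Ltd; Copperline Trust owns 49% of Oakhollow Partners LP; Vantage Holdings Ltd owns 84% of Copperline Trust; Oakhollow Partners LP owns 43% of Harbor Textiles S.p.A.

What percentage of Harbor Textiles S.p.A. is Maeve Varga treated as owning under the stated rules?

6.371568%

Chain via Vantage Holdings Ltd → Copperline Trust → Oakhollow Partners LP (R1): 36% × 84% × 49% × 43% = 6.371568% of Harbor Textiles S.p.A.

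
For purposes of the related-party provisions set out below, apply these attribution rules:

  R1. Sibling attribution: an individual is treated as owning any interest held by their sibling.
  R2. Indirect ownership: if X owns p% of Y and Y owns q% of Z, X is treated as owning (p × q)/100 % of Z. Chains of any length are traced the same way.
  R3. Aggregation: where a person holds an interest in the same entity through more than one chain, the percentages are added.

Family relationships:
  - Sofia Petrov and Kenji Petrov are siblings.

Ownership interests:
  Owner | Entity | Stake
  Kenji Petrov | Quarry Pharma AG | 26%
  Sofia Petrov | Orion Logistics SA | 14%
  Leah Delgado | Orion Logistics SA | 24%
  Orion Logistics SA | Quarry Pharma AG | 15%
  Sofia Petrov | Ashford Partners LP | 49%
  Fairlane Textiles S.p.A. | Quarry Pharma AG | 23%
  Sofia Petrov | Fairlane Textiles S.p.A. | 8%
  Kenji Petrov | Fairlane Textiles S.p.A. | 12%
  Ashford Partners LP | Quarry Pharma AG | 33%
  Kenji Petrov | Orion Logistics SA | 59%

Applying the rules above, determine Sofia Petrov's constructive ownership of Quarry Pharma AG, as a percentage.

By sibling attribution (R1), Sofia Petrov is treated as also owning Kenji Petrov's interest in Orion Logistics SA, giving 14% + 59% = 73%.
By sibling attribution (R1), Sofia Petrov is treated as also owning Kenji Petrov's interest in Fairlane Textiles S.p.A, giving 8% + 12% = 20%.
By sibling attribution (R1), Sofia Petrov is treated as owning Kenji Petrov's 26% interest in Quarry Pharma AG.
Chain via Orion Logistics SA (R2): 73% × 15% = 10.95% of Quarry Pharma AG.
Chain via Fairlane Textiles S.p.A. (R2): 20% × 23% = 4.6% of Quarry Pharma AG.
Chain via Ashford Partners LP (R2): 49% × 33% = 16.17% of Quarry Pharma AG.
Direct interest in Quarry Pharma AG: 26%.
Aggregating (R3): 10.95% + 4.6% + 16.17% + 26% = 57.72%.

57.72%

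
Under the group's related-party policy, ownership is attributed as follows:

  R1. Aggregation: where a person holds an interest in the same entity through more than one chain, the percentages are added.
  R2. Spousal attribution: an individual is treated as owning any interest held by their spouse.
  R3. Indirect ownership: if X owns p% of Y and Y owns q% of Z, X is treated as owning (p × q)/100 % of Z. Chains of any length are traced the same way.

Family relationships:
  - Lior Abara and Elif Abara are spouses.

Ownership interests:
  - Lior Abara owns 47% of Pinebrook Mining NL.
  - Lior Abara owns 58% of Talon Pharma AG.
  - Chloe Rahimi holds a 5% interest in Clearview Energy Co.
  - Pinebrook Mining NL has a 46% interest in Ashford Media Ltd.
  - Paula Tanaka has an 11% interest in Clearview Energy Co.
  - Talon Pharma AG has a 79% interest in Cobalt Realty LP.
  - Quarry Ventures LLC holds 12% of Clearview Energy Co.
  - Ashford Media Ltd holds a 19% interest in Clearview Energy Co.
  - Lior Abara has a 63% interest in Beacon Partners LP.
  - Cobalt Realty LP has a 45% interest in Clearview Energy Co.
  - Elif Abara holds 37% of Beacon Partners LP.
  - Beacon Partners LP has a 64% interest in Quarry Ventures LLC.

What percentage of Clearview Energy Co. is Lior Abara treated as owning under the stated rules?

32.4068%

By spousal attribution (R2), Lior Abara is treated as also owning Elif Abara's interest in Beacon Partners LP, giving 63% + 37% = 100%.
Chain via Beacon Partners LP → Quarry Ventures LLC (R3): 100% × 64% × 12% = 7.68% of Clearview Energy Co.
Chain via Talon Pharma AG → Cobalt Realty LP (R3): 58% × 79% × 45% = 20.619% of Clearview Energy Co.
Chain via Pinebrook Mining NL → Ashford Media Ltd (R3): 47% × 46% × 19% = 4.1078% of Clearview Energy Co.
Aggregating (R1): 7.68% + 20.619% + 4.1078% = 32.4068%.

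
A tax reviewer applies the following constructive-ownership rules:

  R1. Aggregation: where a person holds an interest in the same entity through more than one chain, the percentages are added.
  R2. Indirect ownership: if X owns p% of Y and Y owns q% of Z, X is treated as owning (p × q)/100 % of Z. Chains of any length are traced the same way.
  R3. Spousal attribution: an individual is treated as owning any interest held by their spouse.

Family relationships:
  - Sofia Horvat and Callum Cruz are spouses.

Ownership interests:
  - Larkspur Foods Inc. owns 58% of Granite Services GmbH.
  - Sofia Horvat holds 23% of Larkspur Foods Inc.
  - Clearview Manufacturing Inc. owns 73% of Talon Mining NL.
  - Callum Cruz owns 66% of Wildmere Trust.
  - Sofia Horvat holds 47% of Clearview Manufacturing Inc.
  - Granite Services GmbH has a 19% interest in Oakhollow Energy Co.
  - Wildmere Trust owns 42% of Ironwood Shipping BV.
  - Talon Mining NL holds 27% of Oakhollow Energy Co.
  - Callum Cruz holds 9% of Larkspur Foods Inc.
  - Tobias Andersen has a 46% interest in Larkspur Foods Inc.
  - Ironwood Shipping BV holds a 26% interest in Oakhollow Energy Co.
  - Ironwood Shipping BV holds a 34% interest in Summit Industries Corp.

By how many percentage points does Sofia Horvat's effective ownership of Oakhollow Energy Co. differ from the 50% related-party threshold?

By spousal attribution (R3), Sofia Horvat is treated as also owning Callum Cruz's interest in Larkspur Foods Inc, giving 23% + 9% = 32%.
By spousal attribution (R3), Sofia Horvat is treated as owning Callum Cruz's 66% interest in Wildmere Trust.
Chain via Clearview Manufacturing Inc. → Talon Mining NL (R2): 47% × 73% × 27% = 9.2637% of Oakhollow Energy Co.
Chain via Larkspur Foods Inc. → Granite Services GmbH (R2): 32% × 58% × 19% = 3.5264% of Oakhollow Energy Co.
Chain via Wildmere Trust → Ironwood Shipping BV (R2): 66% × 42% × 26% = 7.2072% of Oakhollow Energy Co.
Aggregating (R1): 9.2637% + 3.5264% + 7.2072% = 19.9973%.
19.9973% falls short of the 50% threshold by 30.0027 percentage points.

30.0027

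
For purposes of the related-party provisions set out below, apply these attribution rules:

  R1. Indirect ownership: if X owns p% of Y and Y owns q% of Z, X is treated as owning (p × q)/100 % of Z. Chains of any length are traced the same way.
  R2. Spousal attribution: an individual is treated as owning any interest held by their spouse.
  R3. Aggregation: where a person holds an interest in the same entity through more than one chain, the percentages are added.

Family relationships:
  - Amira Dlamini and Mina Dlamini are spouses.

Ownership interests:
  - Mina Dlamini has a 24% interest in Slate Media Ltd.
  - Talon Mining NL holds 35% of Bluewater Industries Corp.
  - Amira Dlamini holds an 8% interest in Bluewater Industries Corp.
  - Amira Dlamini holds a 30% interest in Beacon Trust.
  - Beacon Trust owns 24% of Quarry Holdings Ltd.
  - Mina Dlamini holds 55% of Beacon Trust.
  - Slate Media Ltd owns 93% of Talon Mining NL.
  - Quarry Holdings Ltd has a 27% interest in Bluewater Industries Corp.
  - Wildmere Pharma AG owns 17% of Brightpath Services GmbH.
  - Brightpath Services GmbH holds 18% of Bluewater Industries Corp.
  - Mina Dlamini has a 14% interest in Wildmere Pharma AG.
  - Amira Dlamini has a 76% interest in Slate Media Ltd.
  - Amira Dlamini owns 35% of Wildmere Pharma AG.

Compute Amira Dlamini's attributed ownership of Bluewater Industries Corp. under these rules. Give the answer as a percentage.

47.5574%

By spousal attribution (R2), Amira Dlamini is treated as also owning Mina Dlamini's interest in Wildmere Pharma AG, giving 35% + 14% = 49%.
By spousal attribution (R2), Amira Dlamini is treated as also owning Mina Dlamini's interest in Beacon Trust, giving 30% + 55% = 85%.
By spousal attribution (R2), Amira Dlamini is treated as also owning Mina Dlamini's interest in Slate Media Ltd, giving 76% + 24% = 100%.
Chain via Wildmere Pharma AG → Brightpath Services GmbH (R1): 49% × 17% × 18% = 1.4994% of Bluewater Industries Corp.
Chain via Beacon Trust → Quarry Holdings Ltd (R1): 85% × 24% × 27% = 5.508% of Bluewater Industries Corp.
Chain via Slate Media Ltd → Talon Mining NL (R1): 100% × 93% × 35% = 32.55% of Bluewater Industries Corp.
Direct interest in Bluewater Industries Corp: 8%.
Aggregating (R3): 1.4994% + 5.508% + 32.55% + 8% = 47.5574%.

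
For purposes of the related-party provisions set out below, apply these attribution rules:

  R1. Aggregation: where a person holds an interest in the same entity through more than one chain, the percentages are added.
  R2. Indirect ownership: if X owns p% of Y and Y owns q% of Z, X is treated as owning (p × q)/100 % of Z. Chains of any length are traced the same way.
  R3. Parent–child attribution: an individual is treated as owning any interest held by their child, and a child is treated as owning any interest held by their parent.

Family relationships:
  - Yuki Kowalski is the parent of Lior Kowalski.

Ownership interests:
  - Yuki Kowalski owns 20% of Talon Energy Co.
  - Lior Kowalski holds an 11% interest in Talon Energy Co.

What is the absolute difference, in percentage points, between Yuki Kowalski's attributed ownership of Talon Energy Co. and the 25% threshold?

6

By parent–child attribution (R3), Yuki Kowalski is treated as also owning Lior Kowalski's interest in Talon Energy Co, giving 20% + 11% = 31%.
Direct interest in Talon Energy Co: 31%.
31% exceeds the 25% threshold by 6 percentage points.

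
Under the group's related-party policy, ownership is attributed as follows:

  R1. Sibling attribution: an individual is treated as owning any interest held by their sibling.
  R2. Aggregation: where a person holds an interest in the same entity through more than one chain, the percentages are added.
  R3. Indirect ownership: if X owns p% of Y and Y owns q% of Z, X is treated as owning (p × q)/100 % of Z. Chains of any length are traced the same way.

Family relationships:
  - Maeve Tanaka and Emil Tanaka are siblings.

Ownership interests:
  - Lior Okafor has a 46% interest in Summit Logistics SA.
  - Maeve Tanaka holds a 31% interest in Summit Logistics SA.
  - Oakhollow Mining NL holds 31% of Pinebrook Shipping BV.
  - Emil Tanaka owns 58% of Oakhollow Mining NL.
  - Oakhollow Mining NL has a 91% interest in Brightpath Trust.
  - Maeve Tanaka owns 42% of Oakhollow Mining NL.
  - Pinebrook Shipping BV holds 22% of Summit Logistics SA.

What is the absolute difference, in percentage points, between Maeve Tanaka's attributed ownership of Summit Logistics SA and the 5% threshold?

By sibling attribution (R1), Maeve Tanaka is treated as also owning Emil Tanaka's interest in Oakhollow Mining NL, giving 42% + 58% = 100%.
Chain via Oakhollow Mining NL → Pinebrook Shipping BV (R3): 100% × 31% × 22% = 6.82% of Summit Logistics SA.
Direct interest in Summit Logistics SA: 31%.
Aggregating (R2): 6.82% + 31% = 37.82%.
37.82% exceeds the 5% threshold by 32.82 percentage points.

32.82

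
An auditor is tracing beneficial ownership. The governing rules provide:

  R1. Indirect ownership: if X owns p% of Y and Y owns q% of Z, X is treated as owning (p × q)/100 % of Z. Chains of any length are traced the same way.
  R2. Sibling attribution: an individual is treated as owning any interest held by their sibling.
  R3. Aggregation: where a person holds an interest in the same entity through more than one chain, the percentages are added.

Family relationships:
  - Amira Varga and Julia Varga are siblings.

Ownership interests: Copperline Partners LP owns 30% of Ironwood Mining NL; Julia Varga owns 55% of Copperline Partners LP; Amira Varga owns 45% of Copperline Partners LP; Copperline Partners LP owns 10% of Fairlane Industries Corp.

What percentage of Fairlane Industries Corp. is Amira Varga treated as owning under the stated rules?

10%

By sibling attribution (R2), Amira Varga is treated as also owning Julia Varga's interest in Copperline Partners LP, giving 45% + 55% = 100%.
Chain via Copperline Partners LP (R1): 100% × 10% = 10% of Fairlane Industries Corp.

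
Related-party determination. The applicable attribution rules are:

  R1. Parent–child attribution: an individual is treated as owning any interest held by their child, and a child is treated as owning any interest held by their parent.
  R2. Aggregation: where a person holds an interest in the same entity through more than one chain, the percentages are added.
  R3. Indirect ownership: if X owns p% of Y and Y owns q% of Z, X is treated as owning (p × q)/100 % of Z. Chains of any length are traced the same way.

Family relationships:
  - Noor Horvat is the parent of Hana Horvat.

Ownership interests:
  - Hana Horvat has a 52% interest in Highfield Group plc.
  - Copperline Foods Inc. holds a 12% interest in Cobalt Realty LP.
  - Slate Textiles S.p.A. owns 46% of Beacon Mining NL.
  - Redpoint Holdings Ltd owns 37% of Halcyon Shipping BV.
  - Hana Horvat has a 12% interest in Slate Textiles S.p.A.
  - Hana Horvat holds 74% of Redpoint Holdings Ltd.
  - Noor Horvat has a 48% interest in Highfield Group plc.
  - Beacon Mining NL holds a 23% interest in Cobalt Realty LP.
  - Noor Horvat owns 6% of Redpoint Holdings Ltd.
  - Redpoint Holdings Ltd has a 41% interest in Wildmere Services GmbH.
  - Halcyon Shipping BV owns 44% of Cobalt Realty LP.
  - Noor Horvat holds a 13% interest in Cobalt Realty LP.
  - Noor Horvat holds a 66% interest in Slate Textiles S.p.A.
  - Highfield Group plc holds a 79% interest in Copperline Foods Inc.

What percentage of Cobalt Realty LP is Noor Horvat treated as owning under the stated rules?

By parent–child attribution (R1), Noor Horvat is treated as also owning Hana Horvat's interest in Highfield Group plc, giving 48% + 52% = 100%.
By parent–child attribution (R1), Noor Horvat is treated as also owning Hana Horvat's interest in Redpoint Holdings Ltd, giving 6% + 74% = 80%.
By parent–child attribution (R1), Noor Horvat is treated as also owning Hana Horvat's interest in Slate Textiles S.p.A, giving 66% + 12% = 78%.
Chain via Highfield Group plc → Copperline Foods Inc. (R3): 100% × 79% × 12% = 9.48% of Cobalt Realty LP.
Chain via Redpoint Holdings Ltd → Halcyon Shipping BV (R3): 80% × 37% × 44% = 13.024% of Cobalt Realty LP.
Chain via Slate Textiles S.p.A. → Beacon Mining NL (R3): 78% × 46% × 23% = 8.2524% of Cobalt Realty LP.
Direct interest in Cobalt Realty LP: 13%.
Aggregating (R2): 9.48% + 13.024% + 8.2524% + 13% = 43.7564%.

43.7564%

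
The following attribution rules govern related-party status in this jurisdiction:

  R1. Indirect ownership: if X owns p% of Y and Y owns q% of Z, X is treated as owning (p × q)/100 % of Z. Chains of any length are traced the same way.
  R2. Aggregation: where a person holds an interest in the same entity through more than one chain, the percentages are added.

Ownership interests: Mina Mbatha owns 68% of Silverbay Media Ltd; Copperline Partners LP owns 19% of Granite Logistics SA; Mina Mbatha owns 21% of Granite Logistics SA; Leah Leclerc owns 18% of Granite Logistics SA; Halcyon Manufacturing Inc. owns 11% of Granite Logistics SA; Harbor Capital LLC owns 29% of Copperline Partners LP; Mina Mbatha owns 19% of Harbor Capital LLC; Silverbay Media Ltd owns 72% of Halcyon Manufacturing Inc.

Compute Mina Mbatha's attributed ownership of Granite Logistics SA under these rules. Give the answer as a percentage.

Chain via Silverbay Media Ltd → Halcyon Manufacturing Inc. (R1): 68% × 72% × 11% = 5.3856% of Granite Logistics SA.
Chain via Harbor Capital LLC → Copperline Partners LP (R1): 19% × 29% × 19% = 1.0469% of Granite Logistics SA.
Direct interest in Granite Logistics SA: 21%.
Aggregating (R2): 5.3856% + 1.0469% + 21% = 27.4325%.

27.4325%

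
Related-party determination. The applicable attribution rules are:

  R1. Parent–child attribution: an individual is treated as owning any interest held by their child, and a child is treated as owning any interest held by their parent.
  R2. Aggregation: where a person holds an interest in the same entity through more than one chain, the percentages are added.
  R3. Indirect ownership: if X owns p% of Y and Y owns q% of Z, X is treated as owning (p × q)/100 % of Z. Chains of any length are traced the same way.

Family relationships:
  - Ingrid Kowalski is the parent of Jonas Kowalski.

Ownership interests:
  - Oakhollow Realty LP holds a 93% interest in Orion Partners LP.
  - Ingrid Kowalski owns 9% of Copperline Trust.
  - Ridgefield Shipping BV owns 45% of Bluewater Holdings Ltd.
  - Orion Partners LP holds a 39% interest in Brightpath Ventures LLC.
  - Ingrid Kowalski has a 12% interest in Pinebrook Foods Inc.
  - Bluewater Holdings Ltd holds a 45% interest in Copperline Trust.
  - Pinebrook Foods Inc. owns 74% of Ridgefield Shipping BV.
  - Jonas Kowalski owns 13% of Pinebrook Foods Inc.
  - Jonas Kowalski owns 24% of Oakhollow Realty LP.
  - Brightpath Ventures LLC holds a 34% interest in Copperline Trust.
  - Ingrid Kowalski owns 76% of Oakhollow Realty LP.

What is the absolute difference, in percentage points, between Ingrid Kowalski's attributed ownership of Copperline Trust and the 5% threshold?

20.07805

By parent–child attribution (R1), Ingrid Kowalski is treated as also owning Jonas Kowalski's interest in Pinebrook Foods Inc, giving 12% + 13% = 25%.
By parent–child attribution (R1), Ingrid Kowalski is treated as also owning Jonas Kowalski's interest in Oakhollow Realty LP, giving 76% + 24% = 100%.
Chain via Pinebrook Foods Inc. → Ridgefield Shipping BV → Bluewater Holdings Ltd (R3): 25% × 74% × 45% × 45% = 3.74625% of Copperline Trust.
Chain via Oakhollow Realty LP → Orion Partners LP → Brightpath Ventures LLC (R3): 100% × 93% × 39% × 34% = 12.3318% of Copperline Trust.
Direct interest in Copperline Trust: 9%.
Aggregating (R2): 3.74625% + 12.3318% + 9% = 25.07805%.
25.07805% exceeds the 5% threshold by 20.07805 percentage points.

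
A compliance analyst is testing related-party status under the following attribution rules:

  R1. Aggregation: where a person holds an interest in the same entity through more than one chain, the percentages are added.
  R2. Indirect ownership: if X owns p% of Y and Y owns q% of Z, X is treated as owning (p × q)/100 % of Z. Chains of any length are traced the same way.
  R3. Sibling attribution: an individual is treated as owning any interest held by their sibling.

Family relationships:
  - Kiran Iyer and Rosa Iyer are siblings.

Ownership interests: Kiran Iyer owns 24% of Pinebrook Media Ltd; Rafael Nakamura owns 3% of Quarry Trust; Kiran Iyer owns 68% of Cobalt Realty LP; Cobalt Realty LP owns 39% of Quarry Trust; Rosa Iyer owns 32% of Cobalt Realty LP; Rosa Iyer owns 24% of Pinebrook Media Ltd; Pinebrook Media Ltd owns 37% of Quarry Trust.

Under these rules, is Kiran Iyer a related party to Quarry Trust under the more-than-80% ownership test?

By sibling attribution (R3), Kiran Iyer is treated as also owning Rosa Iyer's interest in Cobalt Realty LP, giving 68% + 32% = 100%.
By sibling attribution (R3), Kiran Iyer is treated as also owning Rosa Iyer's interest in Pinebrook Media Ltd, giving 24% + 24% = 48%.
Chain via Cobalt Realty LP (R2): 100% × 39% = 39% of Quarry Trust.
Chain via Pinebrook Media Ltd (R2): 48% × 37% = 17.76% of Quarry Trust.
Aggregating (R1): 39% + 17.76% = 56.76%.
56.76% does not exceed the 80% threshold, so Kiran is not a related party to Quarry Trust.

No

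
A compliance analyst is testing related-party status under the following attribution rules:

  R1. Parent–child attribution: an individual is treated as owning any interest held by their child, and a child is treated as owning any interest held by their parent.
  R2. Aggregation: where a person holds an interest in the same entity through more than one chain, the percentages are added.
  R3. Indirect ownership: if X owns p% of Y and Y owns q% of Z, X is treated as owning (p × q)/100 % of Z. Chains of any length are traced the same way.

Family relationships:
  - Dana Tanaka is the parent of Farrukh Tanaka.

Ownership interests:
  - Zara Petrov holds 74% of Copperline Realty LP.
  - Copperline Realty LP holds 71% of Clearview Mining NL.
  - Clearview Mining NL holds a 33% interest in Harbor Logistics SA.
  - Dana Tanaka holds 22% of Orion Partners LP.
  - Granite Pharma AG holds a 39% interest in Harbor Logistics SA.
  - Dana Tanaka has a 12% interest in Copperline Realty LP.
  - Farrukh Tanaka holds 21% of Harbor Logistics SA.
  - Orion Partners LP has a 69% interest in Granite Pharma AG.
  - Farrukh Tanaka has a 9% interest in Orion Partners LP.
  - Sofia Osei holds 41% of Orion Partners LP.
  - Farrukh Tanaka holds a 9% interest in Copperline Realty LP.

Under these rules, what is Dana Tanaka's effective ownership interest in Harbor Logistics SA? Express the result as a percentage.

34.2624%

By parent–child attribution (R1), Dana Tanaka is treated as also owning Farrukh Tanaka's interest in Copperline Realty LP, giving 12% + 9% = 21%.
By parent–child attribution (R1), Dana Tanaka is treated as also owning Farrukh Tanaka's interest in Orion Partners LP, giving 22% + 9% = 31%.
By parent–child attribution (R1), Dana Tanaka is treated as owning Farrukh Tanaka's 21% interest in Harbor Logistics SA.
Chain via Copperline Realty LP → Clearview Mining NL (R3): 21% × 71% × 33% = 4.9203% of Harbor Logistics SA.
Chain via Orion Partners LP → Granite Pharma AG (R3): 31% × 69% × 39% = 8.3421% of Harbor Logistics SA.
Direct interest in Harbor Logistics SA: 21%.
Aggregating (R2): 4.9203% + 8.3421% + 21% = 34.2624%.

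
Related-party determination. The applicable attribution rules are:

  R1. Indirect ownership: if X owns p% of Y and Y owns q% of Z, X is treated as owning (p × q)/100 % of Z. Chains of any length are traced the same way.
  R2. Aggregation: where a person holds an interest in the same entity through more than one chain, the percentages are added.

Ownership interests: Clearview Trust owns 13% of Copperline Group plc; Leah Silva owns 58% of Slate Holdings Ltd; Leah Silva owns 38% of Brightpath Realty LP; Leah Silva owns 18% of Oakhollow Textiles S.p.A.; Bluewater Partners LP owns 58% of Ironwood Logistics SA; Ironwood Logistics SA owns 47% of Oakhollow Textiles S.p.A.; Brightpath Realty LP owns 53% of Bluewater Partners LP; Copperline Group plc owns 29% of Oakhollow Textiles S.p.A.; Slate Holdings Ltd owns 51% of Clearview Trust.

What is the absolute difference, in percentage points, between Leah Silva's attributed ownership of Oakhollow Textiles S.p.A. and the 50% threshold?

25.39467

Chain via Slate Holdings Ltd → Clearview Trust → Copperline Group plc (R1): 58% × 51% × 13% × 29% = 1.115166% of Oakhollow Textiles S.p.A.
Chain via Brightpath Realty LP → Bluewater Partners LP → Ironwood Logistics SA (R1): 38% × 53% × 58% × 47% = 5.490164% of Oakhollow Textiles S.p.A.
Direct interest in Oakhollow Textiles S.p.A: 18%.
Aggregating (R2): 1.115166% + 5.490164% + 18% = 24.60533%.
24.60533% falls short of the 50% threshold by 25.39467 percentage points.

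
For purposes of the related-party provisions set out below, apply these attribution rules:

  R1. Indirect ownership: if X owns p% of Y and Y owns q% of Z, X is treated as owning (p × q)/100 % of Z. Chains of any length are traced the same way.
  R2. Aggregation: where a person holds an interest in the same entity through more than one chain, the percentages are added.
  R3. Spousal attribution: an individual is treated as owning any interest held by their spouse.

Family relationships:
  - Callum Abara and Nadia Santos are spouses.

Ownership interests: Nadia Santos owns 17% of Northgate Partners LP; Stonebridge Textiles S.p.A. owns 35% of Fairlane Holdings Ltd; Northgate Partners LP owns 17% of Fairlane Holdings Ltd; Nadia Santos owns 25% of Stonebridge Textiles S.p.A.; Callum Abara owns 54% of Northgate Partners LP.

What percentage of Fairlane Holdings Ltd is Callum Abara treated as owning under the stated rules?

20.82%

By spousal attribution (R3), Callum Abara is treated as also owning Nadia Santos's interest in Northgate Partners LP, giving 54% + 17% = 71%.
By spousal attribution (R3), Callum Abara is treated as owning Nadia Santos's 25% interest in Stonebridge Textiles S.p.A.
Chain via Northgate Partners LP (R1): 71% × 17% = 12.07% of Fairlane Holdings Ltd.
Chain via Stonebridge Textiles S.p.A. (R1): 25% × 35% = 8.75% of Fairlane Holdings Ltd.
Aggregating (R2): 12.07% + 8.75% = 20.82%.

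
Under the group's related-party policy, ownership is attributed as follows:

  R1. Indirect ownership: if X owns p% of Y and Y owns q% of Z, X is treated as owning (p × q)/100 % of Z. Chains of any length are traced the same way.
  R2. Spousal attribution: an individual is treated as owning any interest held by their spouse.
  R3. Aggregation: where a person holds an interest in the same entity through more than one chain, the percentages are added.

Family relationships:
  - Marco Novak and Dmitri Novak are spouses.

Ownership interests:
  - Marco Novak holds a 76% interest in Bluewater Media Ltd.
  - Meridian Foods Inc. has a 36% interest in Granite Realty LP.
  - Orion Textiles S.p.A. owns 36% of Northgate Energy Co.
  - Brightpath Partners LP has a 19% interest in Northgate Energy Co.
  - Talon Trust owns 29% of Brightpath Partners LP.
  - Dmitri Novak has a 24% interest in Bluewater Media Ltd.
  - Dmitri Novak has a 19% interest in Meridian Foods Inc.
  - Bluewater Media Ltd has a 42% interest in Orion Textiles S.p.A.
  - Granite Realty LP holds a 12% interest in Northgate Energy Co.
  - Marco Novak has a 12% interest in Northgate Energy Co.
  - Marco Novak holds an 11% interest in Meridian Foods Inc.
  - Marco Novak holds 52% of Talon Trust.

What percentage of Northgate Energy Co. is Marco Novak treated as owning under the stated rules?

By spousal attribution (R2), Marco Novak is treated as also owning Dmitri Novak's interest in Meridian Foods Inc, giving 11% + 19% = 30%.
By spousal attribution (R2), Marco Novak is treated as also owning Dmitri Novak's interest in Bluewater Media Ltd, giving 76% + 24% = 100%.
Chain via Meridian Foods Inc. → Granite Realty LP (R1): 30% × 36% × 12% = 1.296% of Northgate Energy Co.
Chain via Talon Trust → Brightpath Partners LP (R1): 52% × 29% × 19% = 2.8652% of Northgate Energy Co.
Chain via Bluewater Media Ltd → Orion Textiles S.p.A. (R1): 100% × 42% × 36% = 15.12% of Northgate Energy Co.
Direct interest in Northgate Energy Co: 12%.
Aggregating (R3): 1.296% + 2.8652% + 15.12% + 12% = 31.2812%.

31.2812%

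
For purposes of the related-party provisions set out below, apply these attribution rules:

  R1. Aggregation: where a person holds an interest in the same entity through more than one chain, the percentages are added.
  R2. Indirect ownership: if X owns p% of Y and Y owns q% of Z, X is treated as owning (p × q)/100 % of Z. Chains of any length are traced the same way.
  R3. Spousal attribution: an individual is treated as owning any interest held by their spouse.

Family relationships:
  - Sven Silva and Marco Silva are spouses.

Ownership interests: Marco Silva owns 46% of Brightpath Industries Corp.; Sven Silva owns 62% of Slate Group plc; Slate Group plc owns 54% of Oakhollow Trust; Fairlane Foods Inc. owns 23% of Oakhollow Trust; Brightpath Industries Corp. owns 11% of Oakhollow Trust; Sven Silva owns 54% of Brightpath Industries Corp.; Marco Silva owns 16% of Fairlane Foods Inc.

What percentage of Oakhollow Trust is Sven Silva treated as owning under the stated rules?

48.16%

By spousal attribution (R3), Sven Silva is treated as also owning Marco Silva's interest in Brightpath Industries Corp, giving 54% + 46% = 100%.
By spousal attribution (R3), Sven Silva is treated as owning Marco Silva's 16% interest in Fairlane Foods Inc.
Chain via Slate Group plc (R2): 62% × 54% = 33.48% of Oakhollow Trust.
Chain via Brightpath Industries Corp. (R2): 100% × 11% = 11% of Oakhollow Trust.
Chain via Fairlane Foods Inc. (R2): 16% × 23% = 3.68% of Oakhollow Trust.
Aggregating (R1): 33.48% + 11% + 3.68% = 48.16%.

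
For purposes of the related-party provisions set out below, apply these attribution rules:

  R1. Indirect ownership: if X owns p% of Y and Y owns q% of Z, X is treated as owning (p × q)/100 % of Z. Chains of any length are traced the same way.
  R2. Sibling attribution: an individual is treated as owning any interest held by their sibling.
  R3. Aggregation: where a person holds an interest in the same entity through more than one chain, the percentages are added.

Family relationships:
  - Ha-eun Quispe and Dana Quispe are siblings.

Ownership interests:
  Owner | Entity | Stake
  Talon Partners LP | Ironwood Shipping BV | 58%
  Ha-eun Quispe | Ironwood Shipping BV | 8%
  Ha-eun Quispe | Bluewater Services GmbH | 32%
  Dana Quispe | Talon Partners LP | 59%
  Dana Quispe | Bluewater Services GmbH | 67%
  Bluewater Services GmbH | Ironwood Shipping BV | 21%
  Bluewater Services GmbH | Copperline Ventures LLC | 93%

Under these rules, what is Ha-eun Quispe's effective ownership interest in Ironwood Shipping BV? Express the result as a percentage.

By sibling attribution (R2), Ha-eun Quispe is treated as also owning Dana Quispe's interest in Bluewater Services GmbH, giving 32% + 67% = 99%.
By sibling attribution (R2), Ha-eun Quispe is treated as owning Dana Quispe's 59% interest in Talon Partners LP.
Chain via Bluewater Services GmbH (R1): 99% × 21% = 20.79% of Ironwood Shipping BV.
Direct interest in Ironwood Shipping BV: 8%.
Chain via Talon Partners LP (R1): 59% × 58% = 34.22% of Ironwood Shipping BV.
Aggregating (R3): 20.79% + 8% + 34.22% = 63.01%.

63.01%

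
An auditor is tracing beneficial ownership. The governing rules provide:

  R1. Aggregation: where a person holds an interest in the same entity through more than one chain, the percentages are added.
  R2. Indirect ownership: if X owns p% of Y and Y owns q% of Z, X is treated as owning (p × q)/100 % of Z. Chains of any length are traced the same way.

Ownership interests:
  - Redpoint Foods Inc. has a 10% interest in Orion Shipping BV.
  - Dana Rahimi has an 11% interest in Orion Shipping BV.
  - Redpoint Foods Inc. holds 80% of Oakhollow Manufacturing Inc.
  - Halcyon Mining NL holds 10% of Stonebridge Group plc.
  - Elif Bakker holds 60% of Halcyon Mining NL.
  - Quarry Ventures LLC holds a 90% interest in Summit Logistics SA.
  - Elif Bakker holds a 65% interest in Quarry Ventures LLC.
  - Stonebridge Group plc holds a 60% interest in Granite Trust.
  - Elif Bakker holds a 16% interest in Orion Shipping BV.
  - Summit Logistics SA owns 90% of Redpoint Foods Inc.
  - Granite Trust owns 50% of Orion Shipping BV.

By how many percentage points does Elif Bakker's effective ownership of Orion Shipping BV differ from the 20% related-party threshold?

3.065

Chain via Halcyon Mining NL → Stonebridge Group plc → Granite Trust (R2): 60% × 10% × 60% × 50% = 1.8% of Orion Shipping BV.
Chain via Quarry Ventures LLC → Summit Logistics SA → Redpoint Foods Inc. (R2): 65% × 90% × 90% × 10% = 5.265% of Orion Shipping BV.
Direct interest in Orion Shipping BV: 16%.
Aggregating (R1): 1.8% + 5.265% + 16% = 23.065%.
23.065% exceeds the 20% threshold by 3.065 percentage points.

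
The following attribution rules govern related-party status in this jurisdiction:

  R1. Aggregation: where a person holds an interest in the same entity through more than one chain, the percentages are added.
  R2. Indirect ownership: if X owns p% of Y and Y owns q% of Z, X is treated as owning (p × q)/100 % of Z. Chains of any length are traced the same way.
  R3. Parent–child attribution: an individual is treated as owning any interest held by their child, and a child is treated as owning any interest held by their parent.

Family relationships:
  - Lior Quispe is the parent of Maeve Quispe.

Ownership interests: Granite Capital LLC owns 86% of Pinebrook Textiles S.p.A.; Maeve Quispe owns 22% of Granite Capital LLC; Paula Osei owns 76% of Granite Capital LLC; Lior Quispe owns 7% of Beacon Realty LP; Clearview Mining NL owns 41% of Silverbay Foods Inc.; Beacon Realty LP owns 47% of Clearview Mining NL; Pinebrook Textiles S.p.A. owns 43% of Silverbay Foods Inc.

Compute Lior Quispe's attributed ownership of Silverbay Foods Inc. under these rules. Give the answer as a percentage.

By parent–child attribution (R3), Lior Quispe is treated as owning Maeve Quispe's 22% interest in Granite Capital LLC.
Chain via Beacon Realty LP → Clearview Mining NL (R2): 7% × 47% × 41% = 1.3489% of Silverbay Foods Inc.
Chain via Granite Capital LLC → Pinebrook Textiles S.p.A. (R2): 22% × 86% × 43% = 8.1356% of Silverbay Foods Inc.
Aggregating (R1): 1.3489% + 8.1356% = 9.4845%.

9.4845%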